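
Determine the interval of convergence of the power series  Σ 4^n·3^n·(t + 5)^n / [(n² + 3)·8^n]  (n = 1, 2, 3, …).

Ratio test: |a_{n+1}/a_n| = [(n² + 3)/((n+1)² + 3)] · 4·3/8 → 3/2 as n → ∞.
Thus R = 1/(3/2) = 2/3.
Check t = -13/3: absolute convergence follows by limit comparison with Σ 1/n².
Check t = -17/3: absolute convergence follows by limit comparison with Σ 1/n².

[-17/3, -13/3]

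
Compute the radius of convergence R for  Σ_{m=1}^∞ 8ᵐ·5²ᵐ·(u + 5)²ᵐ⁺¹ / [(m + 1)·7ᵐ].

By the ratio test, |a_{m+1}/a_m| = [(m + 1)/((m+1) + 1)] · 8·25/7 → 200/7.
Writing y = (u + 5)², the series in y has radius 7/200, so |u + 5| < √(7/200) and R = √14/20.

R = √14/20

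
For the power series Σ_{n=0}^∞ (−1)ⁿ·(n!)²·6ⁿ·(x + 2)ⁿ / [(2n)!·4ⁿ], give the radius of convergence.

R = 8/3

Ratio test: |a_{n+1}/a_n| = (n+1)²/[(2n+1)·(2n+2)] · 6/4 → 3/8 as n → ∞.
Convergence for |x + 2| · 3/8 < 1, i.e. |x + 2| < 8/3. So R = 8/3.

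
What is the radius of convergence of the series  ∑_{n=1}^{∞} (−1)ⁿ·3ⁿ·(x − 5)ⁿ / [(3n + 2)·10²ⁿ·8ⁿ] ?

The ratio of consecutive coefficients is [(3n + 2)/(3(n+1) + 2)] · 3/(100·8) → 3/800.
The series converges when 3/800 · |x − 5| < 1, giving R = 800/3.

R = 800/3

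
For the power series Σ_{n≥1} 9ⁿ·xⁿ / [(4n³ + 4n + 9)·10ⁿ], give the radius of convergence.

By the ratio test, |a_{n+1}/a_n| = [(4n³ + 4n + 9)/(4(n+1)³ + 4(n+1) + 9)] · 9/10 → 9/10.
The series converges when 9/10 · |x| < 1, giving R = 10/9.

R = 10/9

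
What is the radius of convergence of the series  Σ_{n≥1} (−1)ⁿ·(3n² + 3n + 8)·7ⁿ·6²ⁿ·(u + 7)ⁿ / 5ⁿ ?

R = 5/252

By the ratio test, |a_{n+1}/a_n| = [(3(n+1)² + 3(n+1) + 8)/(3n² + 3n + 8)] · 7·36/5 → 252/5.
The series converges when 252/5 · |u + 7| < 1, giving R = 5/252.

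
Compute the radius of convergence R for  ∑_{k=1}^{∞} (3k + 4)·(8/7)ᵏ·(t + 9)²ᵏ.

R = √14/4

Apply the ratio test: |a_{k+1}| / |a_k| = [(3(k+1) + 4)/(3k + 4)] · 8/7, which tends to 8/7 as k → ∞.
Since the exponent of (t + 9) increases by 2 each term, convergence requires |t + 9|² < 7/8, hence R = √14/4.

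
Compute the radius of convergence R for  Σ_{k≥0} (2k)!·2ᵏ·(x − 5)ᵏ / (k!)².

Apply the ratio test: |a_{k+1}| / |a_k| = (2k+1)·(2k+2)/(k+1)² · 2, which tends to 8 as k → ∞.
Hence the series converges for |x − 5| < 1/(8) = 1/8, so the radius of convergence is 1/8.

R = 1/8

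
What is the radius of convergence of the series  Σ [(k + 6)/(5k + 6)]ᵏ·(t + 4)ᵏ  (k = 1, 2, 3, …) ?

Applying the root test, |a_k|^(1/k) = (k + 6)/(5k + 6) → 1/5.
Hence the series converges for |t + 4| < 1/(1/5) = 5, so the radius of convergence is 5.

R = 5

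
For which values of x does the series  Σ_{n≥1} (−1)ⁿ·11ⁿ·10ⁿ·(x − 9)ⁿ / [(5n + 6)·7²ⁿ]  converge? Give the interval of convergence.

Ratio test: |a_{n+1}/a_n| = [(5n + 6)/(5(n+1) + 6)] · 11·10/49 → 110/49 as n → ∞.
Thus R = 1/(110/49) = 49/110.
Endpoint x = 1039/110: an alternating series whose terms decrease to 0 in absolute value, so it converges by the Leibniz criterion.
Check x = 941/110: the terms behave like c/n; limit comparison with the harmonic series gives divergence.

(941/110, 1039/110]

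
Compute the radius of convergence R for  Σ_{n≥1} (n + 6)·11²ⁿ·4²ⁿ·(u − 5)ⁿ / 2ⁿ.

The ratio of consecutive coefficients is [((n+1) + 6)/(n + 6)] · 121·16/2 → 968.
Hence the series converges for |u − 5| < 1/(968) = 1/968, so the radius of convergence is 1/968.

R = 1/968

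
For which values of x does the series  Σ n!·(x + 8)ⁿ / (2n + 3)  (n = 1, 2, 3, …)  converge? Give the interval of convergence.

Apply the ratio test: |a_{n+1}| / |a_n| = (n+1) · (2n + 3)/(2(n+1) + 3), which tends to ∞ as n → ∞.
The terms grow without bound for any (x + 8) ≠ 0, so R = 0 (convergence only at x = -8).

{-8}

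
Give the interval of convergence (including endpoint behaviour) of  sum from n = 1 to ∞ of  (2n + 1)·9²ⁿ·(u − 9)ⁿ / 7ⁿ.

Apply the ratio test: |a_{n+1}| / |a_n| = [(2(n+1) + 1)/(2n + 1)] · 81/7, which tends to 81/7 as n → ∞.
Convergence for |u − 9| · 81/7 < 1, i.e. |u − 9| < 7/81. So R = 7/81.
Check u = 736/81: the n-th term does not approach 0; divergence by the term test.
Endpoint u = 722/81: the terms do not tend to 0, so the series diverges.

(722/81, 736/81)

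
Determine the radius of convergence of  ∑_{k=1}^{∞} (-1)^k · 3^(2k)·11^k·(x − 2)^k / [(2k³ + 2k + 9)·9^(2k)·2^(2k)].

R = 36/11

Apply the ratio test: |a_{k+1}| / |a_k| = [(2k³ + 2k + 9)/(2(k+1)³ + 2(k+1) + 9)] · 9·11/(81·4), which tends to 11/36 as k → ∞.
Thus R = 1/(11/36) = 36/11.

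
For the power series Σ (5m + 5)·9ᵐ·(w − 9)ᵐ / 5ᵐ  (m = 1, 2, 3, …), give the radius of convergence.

R = 5/9

Ratio test: |a_{m+1}/a_m| = [(5(m+1) + 5)/(5m + 5)] · 9/5 → 9/5 as m → ∞.
Thus R = 1/(9/5) = 5/9.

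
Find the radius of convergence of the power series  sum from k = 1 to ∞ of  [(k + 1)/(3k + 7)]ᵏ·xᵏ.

R = 3

Applying the root test, |a_k|^(1/k) = (k + 1)/(3k + 7) → 1/3.
Hence the series converges for |x| < 1/(1/3) = 3, so the radius of convergence is 3.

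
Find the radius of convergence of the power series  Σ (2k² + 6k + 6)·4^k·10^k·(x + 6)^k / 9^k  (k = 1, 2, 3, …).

R = 9/40

By the ratio test, |a_{k+1}/a_k| = [(2(k+1)² + 6(k+1) + 6)/(2k² + 6k + 6)] · 4·10/9 → 40/9.
Hence the series converges for |x + 6| < 1/(40/9) = 9/40, so the radius of convergence is 9/40.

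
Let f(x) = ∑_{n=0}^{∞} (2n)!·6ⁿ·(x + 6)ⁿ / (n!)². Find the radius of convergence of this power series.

R = 1/24

Apply the ratio test: |a_{n+1}| / |a_n| = (2n+1)·(2n+2)/(n+1)² · 6, which tends to 24 as n → ∞.
Hence the series converges for |x + 6| < 1/(24) = 1/24, so the radius of convergence is 1/24.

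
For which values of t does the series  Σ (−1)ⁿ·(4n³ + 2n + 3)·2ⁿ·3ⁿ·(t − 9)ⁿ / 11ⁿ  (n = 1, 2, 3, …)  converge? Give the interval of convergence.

(43/6, 65/6)

Ratio test: |a_{n+1}/a_n| = [(4(n+1)³ + 2(n+1) + 3)/(4n³ + 2n + 3)] · 2·3/11 → 6/11 as n → ∞.
The series converges when 6/11 · |t − 9| < 1, giving R = 11/6.
At t = 65/6: the n-th term does not approach 0; divergence by the term test.
When t = 43/6, the terms do not tend to 0, so the series diverges.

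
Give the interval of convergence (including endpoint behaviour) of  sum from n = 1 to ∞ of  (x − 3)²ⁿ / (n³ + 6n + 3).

[2, 4]

The ratio of consecutive coefficients is (n³ + 6n + 3)/((n+1)³ + 6(n+1) + 3) → 1.
Writing y = (x − 3)², the series in y has radius 1, so |x − 3| < √(1) = 1 and R = 1.
When x = 4, the series is dominated by a constant times Σ 1/n³, which converges (p = 3 > 1).
At x = 2: the terms are on the order of 1/n³, so the series converges absolutely by comparison with the p-series (p = 3 > 1).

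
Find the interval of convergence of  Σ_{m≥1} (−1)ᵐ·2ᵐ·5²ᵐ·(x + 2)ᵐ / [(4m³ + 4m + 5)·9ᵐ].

[-109/50, -91/50]

Apply the ratio test: |a_{m+1}| / |a_m| = [(4m³ + 4m + 5)/(4(m+1)³ + 4(m+1) + 5)] · 2·25/9, which tends to 50/9 as m → ∞.
Hence the series converges for |x + 2| < 1/(50/9) = 9/50, so the radius of convergence is 9/50.
At x = -91/50: absolute convergence follows by limit comparison with Σ 1/m³.
When x = -109/50, the terms are on the order of 1/m³, so the series converges absolutely by comparison with the p-series (p = 3 > 1).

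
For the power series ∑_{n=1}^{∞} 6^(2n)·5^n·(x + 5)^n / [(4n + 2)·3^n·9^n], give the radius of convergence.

R = 3/20

The ratio of consecutive coefficients is [(4n + 2)/(4(n+1) + 2)] · 36·5/(3·9) → 20/3.
Convergence for |x + 5| · 20/3 < 1, i.e. |x + 5| < 3/20. So R = 3/20.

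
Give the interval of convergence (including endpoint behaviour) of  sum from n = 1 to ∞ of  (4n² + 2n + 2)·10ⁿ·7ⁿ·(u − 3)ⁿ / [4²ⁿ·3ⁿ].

(81/35, 129/35)

The ratio of consecutive coefficients is [(4(n+1)² + 2(n+1) + 2)/(4n² + 2n + 2)] · 10·7/(16·3) → 35/24.
The series converges when 35/24 · |u − 3| < 1, giving R = 24/35.
Check u = 129/35: the terms do not tend to 0, so the series diverges.
At u = 81/35: the n-th term does not approach 0; divergence by the term test.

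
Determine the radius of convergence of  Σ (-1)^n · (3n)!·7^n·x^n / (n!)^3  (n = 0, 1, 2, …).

Ratio test: |a_{n+1}/a_n| = (3n+1)·(3n+2)·(3n+3)/(n+1)³ · 7 → 189 as n → ∞.
Convergence for |x| · 189 < 1, i.e. |x| < 1/189. So R = 1/189.

R = 1/189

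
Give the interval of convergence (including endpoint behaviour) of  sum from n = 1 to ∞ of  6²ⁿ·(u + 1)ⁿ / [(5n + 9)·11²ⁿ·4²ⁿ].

[-493/9, 475/9)

Ratio test: |a_{n+1}/a_n| = [(5n + 9)/(5(n+1) + 9)] · 36/(121·16) → 9/484 as n → ∞.
Convergence for |u + 1| · 9/484 < 1, i.e. |u + 1| < 484/9. So R = 484/9.
Check u = 475/9: comparison with the harmonic series Σ 1/n shows the series diverges.
When u = -493/9, convergence follows from the alternating series test (terms decrease monotonically to 0).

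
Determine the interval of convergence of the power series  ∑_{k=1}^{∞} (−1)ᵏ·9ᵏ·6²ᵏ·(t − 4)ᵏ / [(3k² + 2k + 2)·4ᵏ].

By the ratio test, |a_{k+1}/a_k| = [(3k² + 2k + 2)/(3(k+1)² + 2(k+1) + 2)] · 9·36/4 → 81.
Convergence for |t − 4| · 81 < 1, i.e. |t − 4| < 1/81. So R = 1/81.
Check t = 325/81: the terms are on the order of 1/k², so the series converges absolutely by comparison with the p-series (p = 2 > 1).
Endpoint t = 323/81: the series is dominated by a constant times Σ 1/k², which converges (p = 2 > 1).

[323/81, 325/81]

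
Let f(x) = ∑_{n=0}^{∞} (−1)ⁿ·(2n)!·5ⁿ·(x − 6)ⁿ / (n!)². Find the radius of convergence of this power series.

The ratio of consecutive coefficients is (2n+1)·(2n+2)/(n+1)² · 5 → 20.
Hence the series converges for |x − 6| < 1/(20) = 1/20, so the radius of convergence is 1/20.

R = 1/20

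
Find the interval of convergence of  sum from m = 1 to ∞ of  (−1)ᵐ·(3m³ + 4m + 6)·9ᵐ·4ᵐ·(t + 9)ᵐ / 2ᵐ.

By the ratio test, |a_{m+1}/a_m| = [(3(m+1)³ + 4(m+1) + 6)/(3m³ + 4m + 6)] · 9·4/2 → 18.
Hence the series converges for |t + 9| < 1/(18) = 1/18, so the radius of convergence is 1/18.
Check t = -161/18: the terms do not tend to 0, so the series diverges.
At t = -163/18: the terms have absolute value of order m³, which does not tend to 0, so the series diverges by the divergence test.

(-163/18, -161/18)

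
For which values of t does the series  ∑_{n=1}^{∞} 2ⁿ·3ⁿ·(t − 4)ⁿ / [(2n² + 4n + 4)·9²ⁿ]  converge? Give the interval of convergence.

[-19/2, 35/2]

Ratio test: |a_{n+1}/a_n| = [(2n² + 4n + 4)/(2(n+1)² + 4(n+1) + 4)] · 2·3/81 → 2/27 as n → ∞.
The series converges when 2/27 · |t − 4| < 1, giving R = 27/2.
Endpoint t = 35/2: absolute convergence follows by limit comparison with Σ 1/n².
Endpoint t = -19/2: the series is dominated by a constant times Σ 1/n², which converges (p = 2 > 1).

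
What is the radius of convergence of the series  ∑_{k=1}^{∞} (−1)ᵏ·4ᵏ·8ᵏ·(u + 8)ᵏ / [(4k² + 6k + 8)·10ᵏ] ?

The ratio of consecutive coefficients is [(4k² + 6k + 8)/(4(k+1)² + 6(k+1) + 8)] · 4·8/10 → 16/5.
The series converges when 16/5 · |u + 8| < 1, giving R = 5/16.

R = 5/16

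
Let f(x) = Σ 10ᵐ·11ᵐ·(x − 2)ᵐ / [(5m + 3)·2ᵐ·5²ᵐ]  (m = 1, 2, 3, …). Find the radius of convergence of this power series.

Ratio test: |a_{m+1}/a_m| = [(5m + 3)/(5(m+1) + 3)] · 10·11/(2·25) → 11/5 as m → ∞.
Thus R = 1/(11/5) = 5/11.

R = 5/11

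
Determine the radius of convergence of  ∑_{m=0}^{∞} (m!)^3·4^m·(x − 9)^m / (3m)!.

R = 27/4

Apply the ratio test: |a_{m+1}| / |a_m| = (m+1)³/[(3m+1)·(3m+2)·(3m+3)] · 4, which tends to 4/27 as m → ∞.
Convergence for |x − 9| · 4/27 < 1, i.e. |x − 9| < 27/4. So R = 27/4.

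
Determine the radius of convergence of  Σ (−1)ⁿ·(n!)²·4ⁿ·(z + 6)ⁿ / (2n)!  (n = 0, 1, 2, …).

R = 1

Apply the ratio test: |a_{n+1}| / |a_n| = (n+1)²/[(2n+1)·(2n+2)] · 4, which tends to 1 as n → ∞.
Hence R = 1.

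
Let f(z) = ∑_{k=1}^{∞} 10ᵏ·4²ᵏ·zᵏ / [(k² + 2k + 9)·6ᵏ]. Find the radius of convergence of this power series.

R = 3/80

Ratio test: |a_{k+1}/a_k| = [(k² + 2k + 9)/((k+1)² + 2(k+1) + 9)] · 10·16/6 → 80/3 as k → ∞.
Convergence for |z| · 80/3 < 1, i.e. |z| < 3/80. So R = 3/80.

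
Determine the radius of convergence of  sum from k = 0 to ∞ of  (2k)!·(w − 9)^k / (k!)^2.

R = 1/4

Apply the ratio test: |a_{k+1}| / |a_k| = (2k+1)·(2k+2)/(k+1)², which tends to 4 as k → ∞.
Hence the series converges for |w − 9| < 1/(4) = 1/4, so the radius of convergence is 1/4.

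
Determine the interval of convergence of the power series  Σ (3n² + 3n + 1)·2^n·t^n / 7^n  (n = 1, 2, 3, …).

(-7/2, 7/2)

By the ratio test, |a_{n+1}/a_n| = [(3(n+1)² + 3(n+1) + 1)/(3n² + 3n + 1)] · 2/7 → 2/7.
Convergence for |t| · 2/7 < 1, i.e. |t| < 7/2. So R = 7/2.
Check t = 7/2: the terms have absolute value of order n², which does not tend to 0, so the series diverges by the divergence test.
At t = -7/2: the terms do not tend to 0, so the series diverges.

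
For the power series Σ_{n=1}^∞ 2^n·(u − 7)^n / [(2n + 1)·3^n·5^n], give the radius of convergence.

By the ratio test, |a_{n+1}/a_n| = [(2n + 1)/(2(n+1) + 1)] · 2/(3·5) → 2/15.
Thus R = 1/(2/15) = 15/2.

R = 15/2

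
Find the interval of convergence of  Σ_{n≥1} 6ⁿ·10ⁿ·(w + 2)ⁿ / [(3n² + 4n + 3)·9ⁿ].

[-43/20, -37/20]

The ratio of consecutive coefficients is [(3n² + 4n + 3)/(3(n+1)² + 4(n+1) + 3)] · 6·10/9 → 20/3.
The series converges when 20/3 · |w + 2| < 1, giving R = 3/20.
When w = -37/20, the series is dominated by a constant times Σ 1/n², which converges (p = 2 > 1).
Check w = -43/20: absolute convergence follows by limit comparison with Σ 1/n².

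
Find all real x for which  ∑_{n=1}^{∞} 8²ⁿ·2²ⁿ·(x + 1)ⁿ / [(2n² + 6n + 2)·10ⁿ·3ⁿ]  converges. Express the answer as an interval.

The ratio of consecutive coefficients is [(2n² + 6n + 2)/(2(n+1)² + 6(n+1) + 2)] · 64·4/(10·3) → 128/15.
Thus R = 1/(128/15) = 15/128.
When x = -113/128, the terms are on the order of 1/n², so the series converges absolutely by comparison with the p-series (p = 2 > 1).
Check x = -143/128: the terms are on the order of 1/n², so the series converges absolutely by comparison with the p-series (p = 2 > 1).

[-143/128, -113/128]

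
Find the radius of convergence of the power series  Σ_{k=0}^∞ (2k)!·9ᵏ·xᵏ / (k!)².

R = 1/36

Apply the ratio test: |a_{k+1}| / |a_k| = (2k+1)·(2k+2)/(k+1)² · 9, which tends to 36 as k → ∞.
Convergence for |x| · 36 < 1, i.e. |x| < 1/36. So R = 1/36.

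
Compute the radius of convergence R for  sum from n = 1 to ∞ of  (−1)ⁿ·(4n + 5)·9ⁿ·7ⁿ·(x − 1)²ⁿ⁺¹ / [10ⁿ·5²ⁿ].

R = 5√70/21

By the ratio test, |a_{n+1}/a_n| = [(4(n+1) + 5)/(4n + 5)] · 9·7/(10·25) → 63/250.
Since the exponent of (x − 1) increases by 2 each term, convergence requires |x − 1|² < 250/63, hence R = 5√70/21.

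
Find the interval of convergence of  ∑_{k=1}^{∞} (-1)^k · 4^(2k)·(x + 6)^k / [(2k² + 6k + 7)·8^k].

[-13/2, -11/2]

Ratio test: |a_{k+1}/a_k| = [(2k² + 6k + 7)/(2(k+1)² + 6(k+1) + 7)] · 16/8 → 2 as k → ∞.
Convergence for |x + 6| · 2 < 1, i.e. |x + 6| < 1/2. So R = 1/2.
When x = -11/2, the terms are on the order of 1/k², so the series converges absolutely by comparison with the p-series (p = 2 > 1).
At x = -13/2: absolute convergence follows by limit comparison with Σ 1/k².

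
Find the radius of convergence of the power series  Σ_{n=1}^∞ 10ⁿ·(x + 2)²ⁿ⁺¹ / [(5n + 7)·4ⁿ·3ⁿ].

R = √30/5

By the ratio test, |a_{n+1}/a_n| = [(5n + 7)/(5(n+1) + 7)] · 10/(4·3) → 5/6.
Successive powers of (x + 2) differ by 2, so the series converges when |x + 2|² · 5/6 < 1, i.e. |x + 2| < √(6/5). So R = √30/5.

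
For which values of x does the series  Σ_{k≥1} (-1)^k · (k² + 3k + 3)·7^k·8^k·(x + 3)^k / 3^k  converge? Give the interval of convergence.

(-171/56, -165/56)

Ratio test: |a_{k+1}/a_k| = [((k+1)² + 3(k+1) + 3)/(k² + 3k + 3)] · 7·8/3 → 56/3 as k → ∞.
Convergence for |x + 3| · 56/3 < 1, i.e. |x + 3| < 3/56. So R = 3/56.
Check x = -165/56: the terms have absolute value of order k², which does not tend to 0, so the series diverges by the divergence test.
Endpoint x = -171/56: the terms do not tend to 0, so the series diverges.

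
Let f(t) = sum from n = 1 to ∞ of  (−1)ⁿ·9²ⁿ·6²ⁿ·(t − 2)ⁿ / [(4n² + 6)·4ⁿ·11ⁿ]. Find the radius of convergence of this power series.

R = 11/729

Ratio test: |a_{n+1}/a_n| = [(4n² + 6)/(4(n+1)² + 6)] · 81·36/(4·11) → 729/11 as n → ∞.
Convergence for |t − 2| · 729/11 < 1, i.e. |t − 2| < 11/729. So R = 11/729.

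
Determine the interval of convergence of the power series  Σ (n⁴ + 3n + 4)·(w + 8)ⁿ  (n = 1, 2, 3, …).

(-9, -7)

Apply the ratio test: |a_{n+1}| / |a_n| = ((n+1)⁴ + 3(n+1) + 4)/(n⁴ + 3n + 4), which tends to 1 as n → ∞.
Hence R = 1.
Check w = -7: the n-th term does not approach 0; divergence by the term test.
When w = -9, the terms have absolute value of order n⁴, which does not tend to 0, so the series diverges by the divergence test.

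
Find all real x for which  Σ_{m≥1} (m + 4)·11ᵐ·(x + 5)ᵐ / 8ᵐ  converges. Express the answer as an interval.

(-63/11, -47/11)

Ratio test: |a_{m+1}/a_m| = [((m+1) + 4)/(m + 4)] · 11/8 → 11/8 as m → ∞.
Thus R = 1/(11/8) = 8/11.
Endpoint x = -47/11: the terms do not tend to 0, so the series diverges.
Check x = -63/11: the terms have absolute value of order m, which does not tend to 0, so the series diverges by the divergence test.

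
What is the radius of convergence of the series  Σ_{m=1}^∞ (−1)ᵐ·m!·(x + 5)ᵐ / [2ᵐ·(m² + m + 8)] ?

The ratio of consecutive coefficients is (m+1) · 1/2 · (m² + m + 8)/((m+1)² + (m+1) + 8) → ∞.
The ratio grows without bound, so the series diverges whenever (x + 5) ≠ 0; it converges only at x = -5. R = 0.

R = 0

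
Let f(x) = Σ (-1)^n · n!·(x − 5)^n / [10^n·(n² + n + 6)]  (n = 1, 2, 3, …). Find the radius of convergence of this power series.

R = 0

Ratio test: |a_{n+1}/a_n| = (n+1) · 1/10 · (n² + n + 6)/((n+1)² + (n+1) + 6) → ∞ as n → ∞.
Since the ratio → ∞, the series diverges for every x ≠ 5, and R = 0.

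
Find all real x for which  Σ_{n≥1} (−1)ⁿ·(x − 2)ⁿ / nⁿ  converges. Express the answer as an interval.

Root test: |a_n|^(1/n) = 1/n → 0.
The limit is 0 for every x, so R = ∞.

(−∞, ∞)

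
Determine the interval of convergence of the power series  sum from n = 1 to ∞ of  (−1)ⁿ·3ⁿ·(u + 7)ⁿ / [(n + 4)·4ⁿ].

(-25/3, -17/3]

Ratio test: |a_{n+1}/a_n| = [(n + 4)/((n+1) + 4)] · 3/4 → 3/4 as n → ∞.
Hence the series converges for |u + 7| < 1/(3/4) = 4/3, so the radius of convergence is 4/3.
Endpoint u = -17/3: convergence follows from the alternating series test (terms decrease monotonically to 0).
At u = -25/3: comparison with the harmonic series Σ 1/n shows the series diverges.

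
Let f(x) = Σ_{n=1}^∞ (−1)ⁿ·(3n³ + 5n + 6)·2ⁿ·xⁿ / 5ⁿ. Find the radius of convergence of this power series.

R = 5/2

Ratio test: |a_{n+1}/a_n| = [(3(n+1)³ + 5(n+1) + 6)/(3n³ + 5n + 6)] · 2/5 → 2/5 as n → ∞.
Convergence for |x| · 2/5 < 1, i.e. |x| < 5/2. So R = 5/2.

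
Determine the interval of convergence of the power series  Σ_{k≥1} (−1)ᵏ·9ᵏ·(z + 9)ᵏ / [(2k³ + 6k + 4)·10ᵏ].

Ratio test: |a_{k+1}/a_k| = [(2k³ + 6k + 4)/(2(k+1)³ + 6(k+1) + 4)] · 9/10 → 9/10 as k → ∞.
Convergence for |z + 9| · 9/10 < 1, i.e. |z + 9| < 10/9. So R = 10/9.
Endpoint z = -71/9: absolute convergence follows by limit comparison with Σ 1/k³.
Endpoint z = -91/9: the series is dominated by a constant times Σ 1/k³, which converges (p = 3 > 1).

[-91/9, -71/9]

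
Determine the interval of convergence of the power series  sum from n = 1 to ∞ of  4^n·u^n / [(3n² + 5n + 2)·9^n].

Apply the ratio test: |a_{n+1}| / |a_n| = [(3n² + 5n + 2)/(3(n+1)² + 5(n+1) + 2)] · 4/9, which tends to 4/9 as n → ∞.
Hence the series converges for |u| < 1/(4/9) = 9/4, so the radius of convergence is 9/4.
Endpoint u = 9/4: the terms are on the order of 1/n², so the series converges absolutely by comparison with the p-series (p = 2 > 1).
Endpoint u = -9/4: the terms are on the order of 1/n², so the series converges absolutely by comparison with the p-series (p = 2 > 1).

[-9/4, 9/4]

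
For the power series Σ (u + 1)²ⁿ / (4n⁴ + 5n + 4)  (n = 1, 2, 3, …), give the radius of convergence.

R = 1

By the ratio test, |a_{n+1}/a_n| = (4n⁴ + 5n + 4)/(4(n+1)⁴ + 5(n+1) + 4) → 1.
Writing y = (u + 1)², the series in y has radius 1, so |u + 1| < √(1) = 1 and R = 1.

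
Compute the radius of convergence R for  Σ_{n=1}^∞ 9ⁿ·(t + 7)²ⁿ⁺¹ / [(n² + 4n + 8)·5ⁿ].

Apply the ratio test: |a_{n+1}| / |a_n| = [(n² + 4n + 8)/((n+1)² + 4(n+1) + 8)] · 9/5, which tends to 9/5 as n → ∞.
Successive powers of (t + 7) differ by 2, so the series converges when |t + 7|² · 9/5 < 1, i.e. |t + 7| < √(5/9). So R = √5/3.

R = √5/3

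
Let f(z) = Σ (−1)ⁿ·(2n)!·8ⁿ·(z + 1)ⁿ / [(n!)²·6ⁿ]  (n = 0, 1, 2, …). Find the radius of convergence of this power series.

R = 3/16

By the ratio test, |a_{n+1}/a_n| = (2n+1)·(2n+2)/(n+1)² · 8/6 → 16/3.
Hence the series converges for |z + 1| < 1/(16/3) = 3/16, so the radius of convergence is 3/16.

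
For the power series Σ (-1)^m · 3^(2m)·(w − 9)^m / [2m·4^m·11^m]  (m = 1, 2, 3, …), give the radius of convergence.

Ratio test: |a_{m+1}/a_m| = [2m/2(m+1)] · 9/(4·11) → 9/44 as m → ∞.
The series converges when 9/44 · |w − 9| < 1, giving R = 44/9.

R = 44/9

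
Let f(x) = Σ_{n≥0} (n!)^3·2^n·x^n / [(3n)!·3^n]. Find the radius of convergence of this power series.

The ratio of consecutive coefficients is (n+1)³/[(3n+1)·(3n+2)·(3n+3)] · 2/3 → 2/81.
Thus R = 1/(2/81) = 81/2.

R = 81/2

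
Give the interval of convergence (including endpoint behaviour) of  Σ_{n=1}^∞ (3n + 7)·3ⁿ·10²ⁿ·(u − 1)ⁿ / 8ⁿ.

The ratio of consecutive coefficients is [(3(n+1) + 7)/(3n + 7)] · 3·100/8 → 75/2.
Convergence for |u − 1| · 75/2 < 1, i.e. |u − 1| < 2/75. So R = 2/75.
At u = 77/75: the terms do not tend to 0, so the series diverges.
When u = 73/75, the terms have absolute value of order n, which does not tend to 0, so the series diverges by the divergence test.

(73/75, 77/75)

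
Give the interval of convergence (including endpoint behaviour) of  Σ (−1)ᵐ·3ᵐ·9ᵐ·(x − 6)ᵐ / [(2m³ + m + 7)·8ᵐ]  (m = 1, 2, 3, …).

[154/27, 170/27]

Apply the ratio test: |a_{m+1}| / |a_m| = [(2m³ + m + 7)/(2(m+1)³ + (m+1) + 7)] · 3·9/8, which tends to 27/8 as m → ∞.
The series converges when 27/8 · |x − 6| < 1, giving R = 8/27.
At x = 170/27: the terms are on the order of 1/m³, so the series converges absolutely by comparison with the p-series (p = 3 > 1).
When x = 154/27, the terms are on the order of 1/m³, so the series converges absolutely by comparison with the p-series (p = 3 > 1).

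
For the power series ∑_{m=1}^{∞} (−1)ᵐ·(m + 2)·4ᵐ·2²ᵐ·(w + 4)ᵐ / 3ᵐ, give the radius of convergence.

Ratio test: |a_{m+1}/a_m| = [((m+1) + 2)/(m + 2)] · 4·4/3 → 16/3 as m → ∞.
The series converges when 16/3 · |w + 4| < 1, giving R = 3/16.

R = 3/16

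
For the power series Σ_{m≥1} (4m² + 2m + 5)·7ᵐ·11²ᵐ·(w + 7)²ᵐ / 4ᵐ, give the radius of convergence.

By the ratio test, |a_{m+1}/a_m| = [(4(m+1)² + 2(m+1) + 5)/(4m² + 2m + 5)] · 7·121/4 → 847/4.
Since the exponent of (w + 7) increases by 2 each term, convergence requires |w + 7|² < 4/847, hence R = 2√7/77.

R = 2√7/77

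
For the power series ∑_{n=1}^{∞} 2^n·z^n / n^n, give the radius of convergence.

By the Cauchy root test, |a_n|^(1/n) = 2/n → 0.
The limit is 0 for every z, so R = ∞.

R = ∞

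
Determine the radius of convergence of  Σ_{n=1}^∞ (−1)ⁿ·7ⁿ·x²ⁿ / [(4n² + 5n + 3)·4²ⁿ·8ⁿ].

Ratio test: |a_{n+1}/a_n| = [(4n² + 5n + 3)/(4(n+1)² + 5(n+1) + 3)] · 7/(16·8) → 7/128 as n → ∞.
Since the exponent of x increases by 2 each term, convergence requires |x|² < 128/7, hence R = 8√14/7.

R = 8√14/7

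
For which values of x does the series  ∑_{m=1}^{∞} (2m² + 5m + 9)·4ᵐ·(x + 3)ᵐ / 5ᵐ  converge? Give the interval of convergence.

(-17/4, -7/4)

The ratio of consecutive coefficients is [(2(m+1)² + 5(m+1) + 9)/(2m² + 5m + 9)] · 4/5 → 4/5.
Convergence for |x + 3| · 4/5 < 1, i.e. |x + 3| < 5/4. So R = 5/4.
When x = -7/4, the m-th term does not approach 0; divergence by the term test.
Endpoint x = -17/4: the terms have absolute value of order m², which does not tend to 0, so the series diverges by the divergence test.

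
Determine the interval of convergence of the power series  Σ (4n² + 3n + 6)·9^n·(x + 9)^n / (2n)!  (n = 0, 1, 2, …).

(−∞, ∞)

Ratio test: |a_{n+1}/a_n| = (4(n+1)² + 3(n+1) + 6)/(4n² + 3n + 6) · 9 · 1/[(2n+1)·(2n+2)] → 0 as n → ∞.
The limit is 0, so the series converges for all x; R = ∞.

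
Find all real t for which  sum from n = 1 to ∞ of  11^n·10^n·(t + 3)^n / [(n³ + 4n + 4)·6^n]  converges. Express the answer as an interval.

[-168/55, -162/55]

The ratio of consecutive coefficients is [(n³ + 4n + 4)/((n+1)³ + 4(n+1) + 4)] · 11·10/6 → 55/3.
The series converges when 55/3 · |t + 3| < 1, giving R = 3/55.
At t = -162/55: absolute convergence follows by limit comparison with Σ 1/n³.
Endpoint t = -168/55: the terms are on the order of 1/n³, so the series converges absolutely by comparison with the p-series (p = 3 > 1).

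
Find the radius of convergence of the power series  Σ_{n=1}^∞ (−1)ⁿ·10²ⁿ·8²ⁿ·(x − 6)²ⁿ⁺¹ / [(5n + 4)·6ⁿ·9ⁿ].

R = 3√6/80

Ratio test: |a_{n+1}/a_n| = [(5n + 4)/(5(n+1) + 4)] · 100·64/(6·9) → 3200/27 as n → ∞.
Successive powers of (x − 6) differ by 2, so the series converges when |x − 6|² · 3200/27 < 1, i.e. |x − 6| < √(27/3200). So R = 3√6/80.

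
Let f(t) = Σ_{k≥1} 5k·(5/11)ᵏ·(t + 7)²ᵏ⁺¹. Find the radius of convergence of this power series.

Apply the ratio test: |a_{k+1}| / |a_k| = [5(k+1)/5k] · 5/11, which tends to 5/11 as k → ∞.
Successive powers of (t + 7) differ by 2, so the series converges when |t + 7|² · 5/11 < 1, i.e. |t + 7| < √(11/5). So R = √55/5.

R = √55/5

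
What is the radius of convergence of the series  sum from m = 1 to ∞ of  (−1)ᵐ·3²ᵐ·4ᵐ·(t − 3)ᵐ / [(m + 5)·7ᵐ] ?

R = 7/36

By the ratio test, |a_{m+1}/a_m| = [(m + 5)/((m+1) + 5)] · 9·4/7 → 36/7.
Convergence for |t − 3| · 36/7 < 1, i.e. |t − 3| < 7/36. So R = 7/36.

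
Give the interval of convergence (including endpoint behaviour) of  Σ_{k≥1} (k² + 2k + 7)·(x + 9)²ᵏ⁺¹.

The ratio of consecutive coefficients is ((k+1)² + 2(k+1) + 7)/(k² + 2k + 7) → 1.
Since the exponent of (x + 9) increases by 2 each term, convergence requires |x + 9|² < 1, hence R = 1.
Endpoint x = -8: the terms do not tend to 0, so the series diverges.
Endpoint x = -10: the terms have absolute value of order k², which does not tend to 0, so the series diverges by the divergence test.

(-10, -8)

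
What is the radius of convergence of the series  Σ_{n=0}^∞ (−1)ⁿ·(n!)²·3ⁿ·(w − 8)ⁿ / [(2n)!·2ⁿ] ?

R = 8/3

By the ratio test, |a_{n+1}/a_n| = (n+1)²/[(2n+1)·(2n+2)] · 3/2 → 3/8.
Convergence for |w − 8| · 3/8 < 1, i.e. |w − 8| < 8/3. So R = 8/3.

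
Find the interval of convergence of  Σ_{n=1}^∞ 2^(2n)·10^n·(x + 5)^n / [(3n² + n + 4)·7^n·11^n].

[-277/40, -123/40]

By the ratio test, |a_{n+1}/a_n| = [(3n² + n + 4)/(3(n+1)² + (n+1) + 4)] · 4·10/(7·11) → 40/77.
The series converges when 40/77 · |x + 5| < 1, giving R = 77/40.
When x = -123/40, absolute convergence follows by limit comparison with Σ 1/n².
At x = -277/40: the terms are on the order of 1/n², so the series converges absolutely by comparison with the p-series (p = 2 > 1).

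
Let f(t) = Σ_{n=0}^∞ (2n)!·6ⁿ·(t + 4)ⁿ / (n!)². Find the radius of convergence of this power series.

R = 1/24

By the ratio test, |a_{n+1}/a_n| = (2n+1)·(2n+2)/(n+1)² · 6 → 24.
Thus R = 1/(24) = 1/24.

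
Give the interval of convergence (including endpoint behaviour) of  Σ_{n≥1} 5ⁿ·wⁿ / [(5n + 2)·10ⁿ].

Apply the ratio test: |a_{n+1}| / |a_n| = [(5n + 2)/(5(n+1) + 2)] · 5/10, which tends to 1/2 as n → ∞.
Thus R = 1/(1/2) = 2.
Check w = 2: the terms behave like c/n; limit comparison with the harmonic series gives divergence.
When w = -2, the terms alternate in sign and decrease monotonically to 0 in absolute value (size ~ c/n), so the alternating series test gives convergence.

[-2, 2)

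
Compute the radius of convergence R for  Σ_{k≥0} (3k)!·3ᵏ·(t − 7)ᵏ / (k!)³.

Ratio test: |a_{k+1}/a_k| = (3k+1)·(3k+2)·(3k+3)/(k+1)³ · 3 → 81 as k → ∞.
The series converges when 81 · |t − 7| < 1, giving R = 1/81.

R = 1/81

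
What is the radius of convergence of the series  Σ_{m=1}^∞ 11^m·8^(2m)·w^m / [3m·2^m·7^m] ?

R = 7/352

The ratio of consecutive coefficients is [3m/3(m+1)] · 11·64/(2·7) → 352/7.
Convergence for |w| · 352/7 < 1, i.e. |w| < 7/352. So R = 7/352.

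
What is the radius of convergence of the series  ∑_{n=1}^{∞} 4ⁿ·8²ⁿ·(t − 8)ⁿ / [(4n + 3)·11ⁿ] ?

By the ratio test, |a_{n+1}/a_n| = [(4n + 3)/(4(n+1) + 3)] · 4·64/11 → 256/11.
The series converges when 256/11 · |t − 8| < 1, giving R = 11/256.

R = 11/256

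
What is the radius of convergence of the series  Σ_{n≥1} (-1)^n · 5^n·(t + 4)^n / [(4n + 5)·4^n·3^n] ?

The ratio of consecutive coefficients is [(4n + 5)/(4(n+1) + 5)] · 5/(4·3) → 5/12.
Convergence for |t + 4| · 5/12 < 1, i.e. |t + 4| < 12/5. So R = 12/5.

R = 12/5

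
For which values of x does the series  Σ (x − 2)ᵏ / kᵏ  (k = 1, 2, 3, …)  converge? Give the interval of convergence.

(−∞, ∞)

Root test: |a_k|^(1/k) = 1/k → 0.
The limit is 0 for every x, so R = ∞.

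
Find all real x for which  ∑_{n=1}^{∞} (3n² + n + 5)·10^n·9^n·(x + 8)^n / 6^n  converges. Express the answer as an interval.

(-121/15, -119/15)

Apply the ratio test: |a_{n+1}| / |a_n| = [(3(n+1)² + (n+1) + 5)/(3n² + n + 5)] · 10·9/6, which tends to 15 as n → ∞.
The series converges when 15 · |x + 8| < 1, giving R = 1/15.
When x = -119/15, the terms have absolute value of order n², which does not tend to 0, so the series diverges by the divergence test.
When x = -121/15, the n-th term does not approach 0; divergence by the term test.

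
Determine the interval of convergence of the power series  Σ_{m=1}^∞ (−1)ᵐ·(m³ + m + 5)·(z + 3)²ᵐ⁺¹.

Apply the ratio test: |a_{m+1}| / |a_m| = ((m+1)³ + (m+1) + 5)/(m³ + m + 5), which tends to 1 as m → ∞.
Writing y = (z + 3)², the series in y has radius 1, so |z + 3| < √(1) = 1 and R = 1.
When z = -2, the terms have absolute value of order m³, which does not tend to 0, so the series diverges by the divergence test.
At z = -4: the terms do not tend to 0, so the series diverges.

(-4, -2)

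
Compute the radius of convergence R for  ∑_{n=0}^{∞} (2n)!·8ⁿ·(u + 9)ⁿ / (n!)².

By the ratio test, |a_{n+1}/a_n| = (2n+1)·(2n+2)/(n+1)² · 8 → 32.
The series converges when 32 · |u + 9| < 1, giving R = 1/32.

R = 1/32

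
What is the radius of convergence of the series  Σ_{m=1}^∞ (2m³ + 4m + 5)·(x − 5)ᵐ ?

R = 1

The ratio of consecutive coefficients is (2(m+1)³ + 4(m+1) + 5)/(2m³ + 4m + 5) → 1.
Hence R = 1.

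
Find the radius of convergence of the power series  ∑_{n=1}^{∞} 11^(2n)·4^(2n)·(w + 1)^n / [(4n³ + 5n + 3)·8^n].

By the ratio test, |a_{n+1}/a_n| = [(4n³ + 5n + 3)/(4(n+1)³ + 5(n+1) + 3)] · 121·16/8 → 242.
Thus R = 1/(242) = 1/242.

R = 1/242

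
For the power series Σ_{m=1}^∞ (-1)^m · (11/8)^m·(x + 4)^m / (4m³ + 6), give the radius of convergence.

R = 8/11

By the ratio test, |a_{m+1}/a_m| = [(4m³ + 6)/(4(m+1)³ + 6)] · 11/8 → 11/8.
The series converges when 11/8 · |x + 4| < 1, giving R = 8/11.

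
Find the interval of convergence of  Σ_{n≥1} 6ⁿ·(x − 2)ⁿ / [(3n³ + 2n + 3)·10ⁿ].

Ratio test: |a_{n+1}/a_n| = [(3n³ + 2n + 3)/(3(n+1)³ + 2(n+1) + 3)] · 6/10 → 3/5 as n → ∞.
Thus R = 1/(3/5) = 5/3.
At x = 11/3: the terms are on the order of 1/n³, so the series converges absolutely by comparison with the p-series (p = 3 > 1).
When x = 1/3, absolute convergence follows by limit comparison with Σ 1/n³.

[1/3, 11/3]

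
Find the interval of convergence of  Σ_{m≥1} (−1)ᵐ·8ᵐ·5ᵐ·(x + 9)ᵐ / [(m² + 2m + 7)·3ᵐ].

[-363/40, -357/40]

Ratio test: |a_{m+1}/a_m| = [(m² + 2m + 7)/((m+1)² + 2(m+1) + 7)] · 8·5/3 → 40/3 as m → ∞.
Hence the series converges for |x + 9| < 1/(40/3) = 3/40, so the radius of convergence is 3/40.
When x = -357/40, the series is dominated by a constant times Σ 1/m², which converges (p = 2 > 1).
When x = -363/40, the series is dominated by a constant times Σ 1/m², which converges (p = 2 > 1).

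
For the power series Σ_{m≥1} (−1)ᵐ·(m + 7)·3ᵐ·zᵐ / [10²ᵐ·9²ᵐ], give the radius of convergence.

Apply the ratio test: |a_{m+1}| / |a_m| = [((m+1) + 7)/(m + 7)] · 3/(100·81), which tends to 1/2700 as m → ∞.
Convergence for |z| · 1/2700 < 1, i.e. |z| < 2700. So R = 2700.

R = 2700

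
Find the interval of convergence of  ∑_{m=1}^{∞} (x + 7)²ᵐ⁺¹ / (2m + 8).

(-8, -6)

Apply the ratio test: |a_{m+1}| / |a_m| = (2m + 8)/(2(m+1) + 8), which tends to 1 as m → ∞.
Since the exponent of (x + 7) increases by 2 each term, convergence requires |x + 7|² < 1, hence R = 1.
At x = -6: comparison with the harmonic series Σ 1/m shows the series diverges.
Endpoint x = -8: the terms behave like c/m; limit comparison with the harmonic series gives divergence.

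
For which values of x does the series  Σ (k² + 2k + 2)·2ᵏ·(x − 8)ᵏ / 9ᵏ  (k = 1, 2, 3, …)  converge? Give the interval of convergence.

(7/2, 25/2)

By the ratio test, |a_{k+1}/a_k| = [((k+1)² + 2(k+1) + 2)/(k² + 2k + 2)] · 2/9 → 2/9.
Convergence for |x − 8| · 2/9 < 1, i.e. |x − 8| < 9/2. So R = 9/2.
When x = 25/2, the terms do not tend to 0, so the series diverges.
At x = 7/2: the k-th term does not approach 0; divergence by the term test.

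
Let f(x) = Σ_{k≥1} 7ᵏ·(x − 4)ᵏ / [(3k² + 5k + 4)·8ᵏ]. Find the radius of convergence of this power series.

Ratio test: |a_{k+1}/a_k| = [(3k² + 5k + 4)/(3(k+1)² + 5(k+1) + 4)] · 7/8 → 7/8 as k → ∞.
Thus R = 1/(7/8) = 8/7.

R = 8/7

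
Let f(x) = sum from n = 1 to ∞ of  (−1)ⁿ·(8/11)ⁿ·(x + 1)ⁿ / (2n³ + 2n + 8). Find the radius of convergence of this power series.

R = 11/8

The ratio of consecutive coefficients is [(2n³ + 2n + 8)/(2(n+1)³ + 2(n+1) + 8)] · 8/11 → 8/11.
The series converges when 8/11 · |x + 1| < 1, giving R = 11/8.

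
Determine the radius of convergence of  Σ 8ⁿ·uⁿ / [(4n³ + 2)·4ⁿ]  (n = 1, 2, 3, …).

The ratio of consecutive coefficients is [(4n³ + 2)/(4(n+1)³ + 2)] · 8/4 → 2.
The series converges when 2 · |u| < 1, giving R = 1/2.

R = 1/2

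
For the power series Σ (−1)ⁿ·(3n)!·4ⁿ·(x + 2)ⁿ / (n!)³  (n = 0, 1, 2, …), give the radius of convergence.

The ratio of consecutive coefficients is (3n+1)·(3n+2)·(3n+3)/(n+1)³ · 4 → 108.
Convergence for |x + 2| · 108 < 1, i.e. |x + 2| < 1/108. So R = 1/108.

R = 1/108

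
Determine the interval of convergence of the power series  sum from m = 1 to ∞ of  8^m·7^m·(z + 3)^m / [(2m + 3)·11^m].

[-179/56, -157/56)

By the ratio test, |a_{m+1}/a_m| = [(2m + 3)/(2(m+1) + 3)] · 8·7/11 → 56/11.
The series converges when 56/11 · |z + 3| < 1, giving R = 11/56.
At z = -157/56: comparison with the harmonic series Σ 1/m shows the series diverges.
When z = -179/56, the terms alternate in sign and decrease monotonically to 0 in absolute value (size ~ c/m), so the alternating series test gives convergence.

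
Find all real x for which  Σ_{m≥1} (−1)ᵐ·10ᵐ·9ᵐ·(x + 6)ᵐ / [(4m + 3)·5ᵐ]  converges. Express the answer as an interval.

(-109/18, -107/18]

By the ratio test, |a_{m+1}/a_m| = [(4m + 3)/(4(m+1) + 3)] · 10·9/5 → 18.
Hence the series converges for |x + 6| < 1/(18) = 1/18, so the radius of convergence is 1/18.
Endpoint x = -107/18: the terms alternate in sign and decrease monotonically to 0 in absolute value (size ~ c/m), so the alternating series test gives convergence.
Check x = -109/18: the terms are asymptotic to a nonzero constant times 1/m, so the series diverges by limit comparison with Σ 1/m.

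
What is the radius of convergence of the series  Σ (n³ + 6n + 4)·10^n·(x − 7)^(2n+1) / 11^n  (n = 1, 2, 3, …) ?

The ratio of consecutive coefficients is [((n+1)³ + 6(n+1) + 4)/(n³ + 6n + 4)] · 10/11 → 10/11.
Writing y = (x − 7)², the series in y has radius 11/10, so |x − 7| < √(11/10) and R = √110/10.

R = √110/10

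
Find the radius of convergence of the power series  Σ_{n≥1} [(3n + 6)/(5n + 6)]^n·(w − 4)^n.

R = 5/3

By the Cauchy root test, |a_n|^(1/n) = (3n + 6)/(5n + 6) → 3/5.
Thus R = 1/(3/5) = 5/3.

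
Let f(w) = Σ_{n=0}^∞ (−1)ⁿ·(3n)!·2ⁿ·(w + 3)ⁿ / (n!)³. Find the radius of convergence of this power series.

By the ratio test, |a_{n+1}/a_n| = (3n+1)·(3n+2)·(3n+3)/(n+1)³ · 2 → 54.
Convergence for |w + 3| · 54 < 1, i.e. |w + 3| < 1/54. So R = 1/54.

R = 1/54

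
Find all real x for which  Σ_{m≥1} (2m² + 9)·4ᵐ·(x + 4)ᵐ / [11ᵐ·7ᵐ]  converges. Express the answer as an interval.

The ratio of consecutive coefficients is [(2(m+1)² + 9)/(2m² + 9)] · 4/(11·7) → 4/77.
The series converges when 4/77 · |x + 4| < 1, giving R = 77/4.
When x = 61/4, the m-th term does not approach 0; divergence by the term test.
Check x = -93/4: the m-th term does not approach 0; divergence by the term test.

(-93/4, 61/4)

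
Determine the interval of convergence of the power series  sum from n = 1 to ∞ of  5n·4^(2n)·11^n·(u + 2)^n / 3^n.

(-355/176, -349/176)

The ratio of consecutive coefficients is [5(n+1)/5n] · 16·11/3 → 176/3.
Thus R = 1/(176/3) = 3/176.
When u = -349/176, the terms have absolute value of order n, which does not tend to 0, so the series diverges by the divergence test.
At u = -355/176: the n-th term does not approach 0; divergence by the term test.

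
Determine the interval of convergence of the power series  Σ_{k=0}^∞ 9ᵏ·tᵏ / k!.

(−∞, ∞)

The ratio of consecutive coefficients is 9 · 1/(k+1) → 0.
The limit is 0, so the series converges for all t; R = ∞.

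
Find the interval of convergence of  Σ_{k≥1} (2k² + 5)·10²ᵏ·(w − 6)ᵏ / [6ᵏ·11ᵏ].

(267/50, 333/50)

Apply the ratio test: |a_{k+1}| / |a_k| = [(2(k+1)² + 5)/(2k² + 5)] · 100/(6·11), which tends to 50/33 as k → ∞.
The series converges when 50/33 · |w − 6| < 1, giving R = 33/50.
When w = 333/50, the terms have absolute value of order k², which does not tend to 0, so the series diverges by the divergence test.
When w = 267/50, the terms do not tend to 0, so the series diverges.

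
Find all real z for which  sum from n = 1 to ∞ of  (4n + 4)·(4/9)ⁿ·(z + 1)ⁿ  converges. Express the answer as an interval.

The ratio of consecutive coefficients is [(4(n+1) + 4)/(4n + 4)] · 4/9 → 4/9.
Thus R = 1/(4/9) = 9/4.
When z = 5/4, the n-th term does not approach 0; divergence by the term test.
Check z = -13/4: the terms have absolute value of order n, which does not tend to 0, so the series diverges by the divergence test.

(-13/4, 5/4)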